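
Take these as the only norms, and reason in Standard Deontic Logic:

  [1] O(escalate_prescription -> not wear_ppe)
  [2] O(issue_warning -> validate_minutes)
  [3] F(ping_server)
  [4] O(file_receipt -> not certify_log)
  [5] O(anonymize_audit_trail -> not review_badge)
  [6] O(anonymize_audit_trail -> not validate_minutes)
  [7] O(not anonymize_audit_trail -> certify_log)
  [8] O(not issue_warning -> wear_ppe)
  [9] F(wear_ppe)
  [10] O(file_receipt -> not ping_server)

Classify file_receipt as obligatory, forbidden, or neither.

Forbidden

Premise 9, F(wear_ppe), is equivalent to O(not wear_ppe).
The contrapositive of premise 8 (O(not issue_warning -> wear_ppe)) is O(not wear_ppe -> issue_warning), and O(not wear_ppe) is already established, so O(issue_warning).
From O(issue_warning) and premise 2, O(issue_warning -> validate_minutes), we obtain O(validate_minutes).
Premise 6, O(anonymize_audit_trail -> not validate_minutes), contraposes to O(validate_minutes -> not anonymize_audit_trail); with O(validate_minutes) we get O(not anonymize_audit_trail).
From O(not anonymize_audit_trail) and premise 7, O(not anonymize_audit_trail -> certify_log), we obtain O(certify_log).
Premise 4 is O(file_receipt -> not certify_log); contrapositively O(certify_log -> not file_receipt). Since O(certify_log) holds, K gives O(not file_receipt).
Premises 1, 3, 5, 10 do not contribute to this derivation.
Thus O(not file_receipt), which is F(file_receipt): file_receipt is forbidden.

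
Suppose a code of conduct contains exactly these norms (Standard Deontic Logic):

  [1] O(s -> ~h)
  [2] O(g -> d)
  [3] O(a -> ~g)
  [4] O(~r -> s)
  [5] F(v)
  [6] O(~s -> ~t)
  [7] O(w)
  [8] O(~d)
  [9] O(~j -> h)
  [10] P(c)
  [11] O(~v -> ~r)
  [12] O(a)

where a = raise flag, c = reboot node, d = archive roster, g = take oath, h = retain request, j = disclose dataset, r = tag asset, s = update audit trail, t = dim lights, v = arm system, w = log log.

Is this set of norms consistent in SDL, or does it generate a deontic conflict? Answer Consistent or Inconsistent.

Consistent

Premise 2 is O(g -> d), but O(g) is not derivable from the premises, so it does not yield O(d).
So O(d) is not derivable, and the apparent clash with O(~d) does not arise.
A world satisfying every obligation exists (e.g. a=true, c=false, d=false, g=false, h=false, j=true, r=false, s=true, t=false, v=false, w=true); no atom is both obligatory and forbidden, so the set is consistent.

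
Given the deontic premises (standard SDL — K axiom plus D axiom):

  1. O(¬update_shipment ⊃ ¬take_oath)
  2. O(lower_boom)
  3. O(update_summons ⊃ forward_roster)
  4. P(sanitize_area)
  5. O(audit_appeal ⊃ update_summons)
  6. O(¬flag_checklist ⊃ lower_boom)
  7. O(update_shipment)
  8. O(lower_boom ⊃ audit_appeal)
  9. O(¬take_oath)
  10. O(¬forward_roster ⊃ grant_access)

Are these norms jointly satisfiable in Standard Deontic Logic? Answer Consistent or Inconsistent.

Premise 1 is O(¬update_shipment ⊃ ¬take_oath); even if O(¬take_oath) held, inferring O(¬update_shipment) would be affirming the consequent — invalid.
So O(¬update_shipment) is not derivable, and the apparent clash with O(update_shipment) does not arise.
A world satisfying every obligation exists (e.g. audit_appeal=true, flag_checklist=false, forward_roster=true, grant_access=false, lower_boom=true, sanitize_area=false, take_oath=false, update_shipment=true, update_summons=true); no atom is both obligatory and forbidden, so the set is consistent.

Consistent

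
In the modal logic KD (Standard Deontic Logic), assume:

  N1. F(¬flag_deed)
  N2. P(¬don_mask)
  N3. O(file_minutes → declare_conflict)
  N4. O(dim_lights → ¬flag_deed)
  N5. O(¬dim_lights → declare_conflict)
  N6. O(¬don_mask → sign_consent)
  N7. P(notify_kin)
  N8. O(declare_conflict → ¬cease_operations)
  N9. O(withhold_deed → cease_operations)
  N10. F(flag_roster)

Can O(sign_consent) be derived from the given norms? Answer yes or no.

No

Premise 6 is O(¬don_mask → sign_consent), but O(¬don_mask) is not derivable from the premises (the permission P(¬don_mask) asserts only ¬O(don_mask), not O(¬don_mask)), so it does not yield O(sign_consent).
No other premise forces O(sign_consent). An ideal world satisfying every premise can still have sign_consent false, so O(sign_consent) is not derivable.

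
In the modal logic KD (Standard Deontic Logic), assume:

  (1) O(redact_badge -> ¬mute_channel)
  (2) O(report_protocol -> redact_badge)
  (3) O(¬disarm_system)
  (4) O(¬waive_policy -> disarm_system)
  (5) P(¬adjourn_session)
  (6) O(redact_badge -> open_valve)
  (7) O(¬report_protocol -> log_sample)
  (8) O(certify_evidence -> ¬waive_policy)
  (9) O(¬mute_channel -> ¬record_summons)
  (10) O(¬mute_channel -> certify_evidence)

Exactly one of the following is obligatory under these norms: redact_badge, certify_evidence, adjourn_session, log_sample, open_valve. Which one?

log_sample

Premise 3 states O(¬disarm_system) outright.
Premise 4, O(¬waive_policy -> disarm_system), contraposes to O(¬disarm_system -> waive_policy); with O(¬disarm_system) we get O(waive_policy).
Premise 8 is O(certify_evidence -> ¬waive_policy); contrapositively O(waive_policy -> ¬certify_evidence). Since O(waive_policy) holds, K gives O(¬certify_evidence).
Premise 10 is O(¬mute_channel -> certify_evidence); contrapositively O(¬certify_evidence -> mute_channel). Since O(¬certify_evidence) holds, K gives O(mute_channel).
Premise 1, O(redact_badge -> ¬mute_channel), contraposes to O(mute_channel -> ¬redact_badge); with O(mute_channel) we get O(¬redact_badge).
The contrapositive of premise 2 (O(report_protocol -> redact_badge)) is O(¬redact_badge -> ¬report_protocol), and O(¬redact_badge) is already established, so O(¬report_protocol).
With premise 7, O(¬report_protocol -> log_sample), the K-axiom yields O(log_sample).
So O(log_sample) holds — log_sample is obligatory. None of the other listed options is made obligatory by any chain of premises.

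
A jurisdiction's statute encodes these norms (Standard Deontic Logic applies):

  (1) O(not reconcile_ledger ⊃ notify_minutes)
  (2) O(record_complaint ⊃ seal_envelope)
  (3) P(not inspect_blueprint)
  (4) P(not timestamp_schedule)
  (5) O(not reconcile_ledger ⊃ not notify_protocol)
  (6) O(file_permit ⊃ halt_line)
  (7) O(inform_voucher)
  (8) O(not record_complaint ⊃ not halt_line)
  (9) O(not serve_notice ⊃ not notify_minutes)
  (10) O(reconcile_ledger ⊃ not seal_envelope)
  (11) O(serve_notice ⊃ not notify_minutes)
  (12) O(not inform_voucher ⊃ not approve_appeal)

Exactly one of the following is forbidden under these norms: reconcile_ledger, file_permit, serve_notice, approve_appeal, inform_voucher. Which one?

file_permit

Premises 11 and 9 cover both cases: O(serve_notice ⊃ not notify_minutes) and O(not serve_notice ⊃ not notify_minutes). Since serve_notice ∨ not serve_notice is a tautology, O(not notify_minutes) follows.
Premise 1, O(not reconcile_ledger ⊃ notify_minutes), contraposes to O(not notify_minutes ⊃ reconcile_ledger); with O(not notify_minutes) we get O(reconcile_ledger).
From O(reconcile_ledger) and premise 10, O(reconcile_ledger ⊃ not seal_envelope), we obtain O(not seal_envelope).
Premise 2, O(record_complaint ⊃ seal_envelope), contraposes to O(not seal_envelope ⊃ not record_complaint); with O(not seal_envelope) we get O(not record_complaint).
From O(not record_complaint) and premise 8, O(not record_complaint ⊃ not halt_line), we obtain O(not halt_line).
Premise 6, O(file_permit ⊃ halt_line), contraposes to O(not halt_line ⊃ not file_permit); with O(not halt_line) we get O(not file_permit).
So O(not file_permit) holds, i.e. file_permit is forbidden. None of the other listed options is forbidden under the premises.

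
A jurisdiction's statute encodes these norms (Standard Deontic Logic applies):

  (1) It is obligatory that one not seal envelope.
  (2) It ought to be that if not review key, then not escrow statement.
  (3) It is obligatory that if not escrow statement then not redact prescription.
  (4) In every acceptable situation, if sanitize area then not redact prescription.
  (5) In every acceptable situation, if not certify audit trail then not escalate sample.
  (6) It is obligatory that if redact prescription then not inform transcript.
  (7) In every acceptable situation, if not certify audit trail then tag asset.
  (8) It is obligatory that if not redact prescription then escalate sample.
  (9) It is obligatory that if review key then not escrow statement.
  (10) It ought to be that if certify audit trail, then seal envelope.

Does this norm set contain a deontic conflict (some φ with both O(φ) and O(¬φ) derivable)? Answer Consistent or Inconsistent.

Inconsistent

Premises 9 and 2 are O(review_key → ¬escrow_statement) and O(¬review_key → ¬escrow_statement); every ideal world satisfies review_key or ¬review_key, so in either case ¬escrow_statement holds — hence O(¬escrow_statement).
Premise 3 is O(¬escrow_statement → ¬redact_prescription); since O(¬escrow_statement), deontic closure gives O(¬redact_prescription).
From O(¬redact_prescription) and premise 8, O(¬redact_prescription → escalate_sample), we obtain O(escalate_sample).
Premise 5, O(¬certify_audit_trail → ¬escalate_sample), contraposes to O(escalate_sample → certify_audit_trail); with O(escalate_sample) we get O(certify_audit_trail).
With premise 10, O(certify_audit_trail → seal_envelope), the K-axiom yields O(seal_envelope).
Yet premise 1 states O(¬seal_envelope).
We now have both O(seal_envelope) and O(¬seal_envelope) — seal_envelope is simultaneously obligatory and forbidden, violating the D-axiom.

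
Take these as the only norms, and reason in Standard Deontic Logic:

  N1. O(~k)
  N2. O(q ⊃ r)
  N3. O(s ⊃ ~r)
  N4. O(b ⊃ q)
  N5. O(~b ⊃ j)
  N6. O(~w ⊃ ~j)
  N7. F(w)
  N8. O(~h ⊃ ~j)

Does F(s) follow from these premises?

Premise 7 is F(w), i.e. O(~w).
Premise 6 is O(~w ⊃ ~j); since O(~w), deontic closure gives O(~j).
Premise 5, O(~b ⊃ j), contraposes to O(~j ⊃ b); with O(~j) we get O(b).
From O(b) and premise 4, O(b ⊃ q), we obtain O(q).
Premise 2 is O(q ⊃ r); since O(q), deontic closure gives O(r).
The contrapositive of premise 3 (O(s ⊃ ~r)) is O(r ⊃ ~s), and O(r) is already established, so O(~s).
Premises 1, 8 do not contribute to this derivation.
So O(~s) holds, i.e. F(s). The claim follows.

Yes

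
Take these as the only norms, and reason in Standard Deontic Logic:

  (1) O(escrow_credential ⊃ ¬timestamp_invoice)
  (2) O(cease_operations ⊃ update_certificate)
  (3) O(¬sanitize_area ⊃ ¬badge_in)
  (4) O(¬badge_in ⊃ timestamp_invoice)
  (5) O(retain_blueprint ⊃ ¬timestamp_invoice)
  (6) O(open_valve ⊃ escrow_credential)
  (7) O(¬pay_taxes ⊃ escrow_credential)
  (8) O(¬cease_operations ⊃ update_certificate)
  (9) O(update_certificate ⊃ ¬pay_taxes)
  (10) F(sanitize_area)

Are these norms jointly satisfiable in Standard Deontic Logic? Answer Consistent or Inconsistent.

By case analysis on ¬cease_operations: premise 8 gives O(¬cease_operations ⊃ update_certificate) and premise 2 gives O(cease_operations ⊃ update_certificate), so O(update_certificate) either way.
From O(update_certificate) and premise 9, O(update_certificate ⊃ ¬pay_taxes), we obtain O(¬pay_taxes).
Applying K to premise 7 (O(¬pay_taxes ⊃ escrow_credential)) and O(¬pay_taxes) yields O(escrow_credential).
Premise 1 is O(escrow_credential ⊃ ¬timestamp_invoice); since O(escrow_credential), deontic closure gives O(¬timestamp_invoice).
Premise 4, O(¬badge_in ⊃ timestamp_invoice), contraposes to O(¬timestamp_invoice ⊃ badge_in); with O(¬timestamp_invoice) we get O(badge_in).
The contrapositive of premise 3 (O(¬sanitize_area ⊃ ¬badge_in)) is O(badge_in ⊃ sanitize_area), and O(badge_in) is already established, so O(sanitize_area).
However, F(sanitize_area) at premise 10 amounts to O(¬sanitize_area).
We now have both O(sanitize_area) and O(¬sanitize_area) — sanitize_area is simultaneously obligatory and forbidden, violating the D-axiom.

Inconsistent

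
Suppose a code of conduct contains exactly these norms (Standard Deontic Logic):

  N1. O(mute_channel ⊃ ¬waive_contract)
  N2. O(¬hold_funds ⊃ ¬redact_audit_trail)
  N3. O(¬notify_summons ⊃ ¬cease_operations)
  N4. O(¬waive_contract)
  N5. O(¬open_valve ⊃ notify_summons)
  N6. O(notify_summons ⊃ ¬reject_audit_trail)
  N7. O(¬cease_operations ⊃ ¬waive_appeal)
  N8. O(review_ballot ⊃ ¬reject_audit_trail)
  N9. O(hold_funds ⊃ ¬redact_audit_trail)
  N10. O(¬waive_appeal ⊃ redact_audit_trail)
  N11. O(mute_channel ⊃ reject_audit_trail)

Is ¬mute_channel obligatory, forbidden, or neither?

Premises 9 and 2 cover both cases: O(hold_funds ⊃ ¬redact_audit_trail) and O(¬hold_funds ⊃ ¬redact_audit_trail). Since hold_funds ∨ ¬hold_funds is a tautology, O(¬redact_audit_trail) follows.
Premise 10, O(¬waive_appeal ⊃ redact_audit_trail), contraposes to O(¬redact_audit_trail ⊃ waive_appeal); with O(¬redact_audit_trail) we get O(waive_appeal).
Premise 7, O(¬cease_operations ⊃ ¬waive_appeal), contraposes to O(waive_appeal ⊃ cease_operations); with O(waive_appeal) we get O(cease_operations).
Premise 3 is O(¬notify_summons ⊃ ¬cease_operations); contrapositively O(cease_operations ⊃ notify_summons). Since O(cease_operations) holds, K gives O(notify_summons).
From O(notify_summons) and premise 6, O(notify_summons ⊃ ¬reject_audit_trail), we obtain O(¬reject_audit_trail).
Premise 11 is O(mute_channel ⊃ reject_audit_trail); contrapositively O(¬reject_audit_trail ⊃ ¬mute_channel). Since O(¬reject_audit_trail) holds, K gives O(¬mute_channel).
Premises 1, 4, 5, 8 do not contribute to this derivation.
Hence ¬mute_channel is obligatory.

Obligatory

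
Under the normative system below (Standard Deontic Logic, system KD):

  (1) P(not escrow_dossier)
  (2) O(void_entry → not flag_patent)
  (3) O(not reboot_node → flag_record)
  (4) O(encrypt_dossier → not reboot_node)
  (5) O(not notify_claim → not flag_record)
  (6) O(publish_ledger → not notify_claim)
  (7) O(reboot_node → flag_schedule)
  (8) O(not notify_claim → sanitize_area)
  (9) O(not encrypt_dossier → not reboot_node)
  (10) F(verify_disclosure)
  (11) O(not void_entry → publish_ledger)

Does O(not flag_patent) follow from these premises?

Premises 4 and 9 are O(encrypt_dossier → not reboot_node) and O(not encrypt_dossier → not reboot_node); every ideal world satisfies encrypt_dossier or not encrypt_dossier, so in either case not reboot_node holds — hence O(not reboot_node).
With premise 3, O(not reboot_node → flag_record), the K-axiom yields O(flag_record).
Premise 5, O(not notify_claim → not flag_record), contraposes to O(flag_record → notify_claim); with O(flag_record) we get O(notify_claim).
Premise 6, O(publish_ledger → not notify_claim), contraposes to O(notify_claim → not publish_ledger); with O(notify_claim) we get O(not publish_ledger).
Premise 11, O(not void_entry → publish_ledger), contraposes to O(not publish_ledger → void_entry); with O(not publish_ledger) we get O(void_entry).
With premise 2, O(void_entry → not flag_patent), the K-axiom yields O(not flag_patent).
Premises 1, 7, 8, 10 do not contribute to this derivation.
So O(not flag_patent) follows.

Yes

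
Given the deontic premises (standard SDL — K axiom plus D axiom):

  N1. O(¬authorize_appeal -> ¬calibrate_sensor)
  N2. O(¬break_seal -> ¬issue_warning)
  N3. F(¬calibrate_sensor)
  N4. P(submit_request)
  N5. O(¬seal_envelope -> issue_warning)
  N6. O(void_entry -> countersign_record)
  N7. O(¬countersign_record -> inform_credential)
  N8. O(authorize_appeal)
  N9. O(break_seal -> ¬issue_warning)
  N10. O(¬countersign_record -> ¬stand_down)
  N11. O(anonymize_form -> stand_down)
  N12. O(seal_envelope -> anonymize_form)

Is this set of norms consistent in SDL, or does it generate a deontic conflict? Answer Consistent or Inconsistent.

Consistent

Premise 1 is O(¬authorize_appeal -> ¬calibrate_sensor), but O(¬authorize_appeal) is not derivable from the premises, so it does not yield O(¬calibrate_sensor).
So O(¬calibrate_sensor) is not derivable, and the apparent clash with O(calibrate_sensor) does not arise.
A world satisfying every obligation exists (e.g. anonymize_form=true, authorize_appeal=true, break_seal=false, calibrate_sensor=true, countersign_record=true, inform_credential=false, issue_warning=false, seal_envelope=true, stand_down=true, submit_request=false, void_entry=false); no atom is both obligatory and forbidden, so the set is consistent.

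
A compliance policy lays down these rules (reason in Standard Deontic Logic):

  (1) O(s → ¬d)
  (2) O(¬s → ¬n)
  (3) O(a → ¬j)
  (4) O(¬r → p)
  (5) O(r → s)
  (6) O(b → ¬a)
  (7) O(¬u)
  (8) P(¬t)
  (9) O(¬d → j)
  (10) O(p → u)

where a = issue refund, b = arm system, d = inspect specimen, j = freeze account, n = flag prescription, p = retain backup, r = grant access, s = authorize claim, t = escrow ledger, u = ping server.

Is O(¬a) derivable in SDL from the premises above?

Premise 7 gives O(¬u).
Premise 10, O(p → u), contraposes to O(¬u → ¬p); with O(¬u) we get O(¬p).
Premise 4, O(¬r → p), contraposes to O(¬p → r); with O(¬p) we get O(r).
Applying K to premise 5 (O(r → s)) and O(r) yields O(s).
Premise 1 is O(s → ¬d); since O(s), deontic closure gives O(¬d).
Applying K to premise 9 (O(¬d → j)) and O(¬d) yields O(j).
The contrapositive of premise 3 (O(a → ¬j)) is O(j → ¬a), and O(j) is already established, so O(¬a).
Premises 2, 6, 8 do not contribute to this derivation.
So O(¬a) follows.

Yes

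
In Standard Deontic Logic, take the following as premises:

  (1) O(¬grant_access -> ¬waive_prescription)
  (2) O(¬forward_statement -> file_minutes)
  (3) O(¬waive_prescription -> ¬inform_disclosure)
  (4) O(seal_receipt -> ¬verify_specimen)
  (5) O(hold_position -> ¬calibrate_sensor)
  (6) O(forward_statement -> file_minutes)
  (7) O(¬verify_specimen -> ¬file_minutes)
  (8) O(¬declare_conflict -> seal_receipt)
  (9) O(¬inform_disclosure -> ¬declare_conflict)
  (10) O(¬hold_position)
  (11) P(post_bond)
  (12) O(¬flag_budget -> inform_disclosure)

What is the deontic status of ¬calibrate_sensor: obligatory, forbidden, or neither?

Premise 5 is O(hold_position -> ¬calibrate_sensor), but O(hold_position) is not derivable from the premises, so it does not yield O(¬calibrate_sensor).
No premise or chain of K-axiom applications forces O(¬calibrate_sensor), and none forces O(calibrate_sensor). So ¬calibrate_sensor is neither obligatory nor forbidden under these norms.

Neither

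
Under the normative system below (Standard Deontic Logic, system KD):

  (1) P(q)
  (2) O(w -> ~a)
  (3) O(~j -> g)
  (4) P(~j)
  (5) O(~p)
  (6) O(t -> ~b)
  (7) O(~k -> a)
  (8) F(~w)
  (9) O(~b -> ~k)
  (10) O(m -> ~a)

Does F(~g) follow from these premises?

No

Premise 3 is O(~j -> g), but O(~j) is not derivable from the premises (the permission P(~j) asserts only ~O(j), not O(~j)), so it does not yield O(g).
No other premise forces O(g). An ideal world satisfying every premise can still have ~g true, so F(~g) is not derivable.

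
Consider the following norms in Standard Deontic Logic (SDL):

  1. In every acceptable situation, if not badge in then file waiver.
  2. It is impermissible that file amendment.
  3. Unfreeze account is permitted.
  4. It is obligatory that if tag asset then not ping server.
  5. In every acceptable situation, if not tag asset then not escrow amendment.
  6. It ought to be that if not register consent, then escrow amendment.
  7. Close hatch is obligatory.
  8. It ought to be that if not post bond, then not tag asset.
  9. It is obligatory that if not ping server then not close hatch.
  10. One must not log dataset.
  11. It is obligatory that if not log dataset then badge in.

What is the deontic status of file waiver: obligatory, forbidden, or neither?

Premise 1 is O(¬badge_in → file_waiver), but O(¬badge_in) is not derivable from the premises, so it does not yield O(file_waiver).
No premise or chain of K-axiom applications forces O(file_waiver), and none forces O(¬file_waiver). So file_waiver is neither obligatory nor forbidden under these norms.

Neither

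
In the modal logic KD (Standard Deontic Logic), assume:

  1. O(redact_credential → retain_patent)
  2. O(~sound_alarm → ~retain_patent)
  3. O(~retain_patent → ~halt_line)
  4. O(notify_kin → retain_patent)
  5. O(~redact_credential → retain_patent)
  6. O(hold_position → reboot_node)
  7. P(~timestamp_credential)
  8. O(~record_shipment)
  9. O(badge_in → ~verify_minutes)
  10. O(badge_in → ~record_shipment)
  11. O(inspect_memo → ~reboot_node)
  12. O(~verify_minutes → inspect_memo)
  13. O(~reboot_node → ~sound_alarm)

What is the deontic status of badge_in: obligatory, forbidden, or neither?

Premises 5 and 1 are O(~redact_credential → retain_patent) and O(redact_credential → retain_patent); every ideal world satisfies ~redact_credential or redact_credential, so in either case retain_patent holds — hence O(retain_patent).
Premise 2, O(~sound_alarm → ~retain_patent), contraposes to O(retain_patent → sound_alarm); with O(retain_patent) we get O(sound_alarm).
Premise 13 is O(~reboot_node → ~sound_alarm); contrapositively O(sound_alarm → reboot_node). Since O(sound_alarm) holds, K gives O(reboot_node).
Premise 11 is O(inspect_memo → ~reboot_node); contrapositively O(reboot_node → ~inspect_memo). Since O(reboot_node) holds, K gives O(~inspect_memo).
Premise 12 is O(~verify_minutes → inspect_memo); contrapositively O(~inspect_memo → verify_minutes). Since O(~inspect_memo) holds, K gives O(verify_minutes).
Premise 9, O(badge_in → ~verify_minutes), contraposes to O(verify_minutes → ~badge_in); with O(verify_minutes) we get O(~badge_in).
Premises 3, 4, 6, 7, 8, 10 do not contribute to this derivation.
Thus O(~badge_in), which is F(badge_in): badge_in is forbidden.

Forbidden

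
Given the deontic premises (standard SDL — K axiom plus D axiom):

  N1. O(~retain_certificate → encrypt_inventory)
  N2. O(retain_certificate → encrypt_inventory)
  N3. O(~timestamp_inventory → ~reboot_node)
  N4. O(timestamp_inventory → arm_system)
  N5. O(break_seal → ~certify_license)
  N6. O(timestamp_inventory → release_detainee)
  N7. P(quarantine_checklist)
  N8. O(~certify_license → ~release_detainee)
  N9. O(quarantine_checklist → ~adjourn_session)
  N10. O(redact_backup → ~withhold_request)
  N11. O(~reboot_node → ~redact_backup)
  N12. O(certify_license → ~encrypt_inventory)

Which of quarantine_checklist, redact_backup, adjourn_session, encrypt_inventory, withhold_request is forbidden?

redact_backup

Premises 1 and 2 are O(~retain_certificate → encrypt_inventory) and O(retain_certificate → encrypt_inventory); every ideal world satisfies ~retain_certificate or retain_certificate, so in either case encrypt_inventory holds — hence O(encrypt_inventory).
Premise 12, O(certify_license → ~encrypt_inventory), contraposes to O(encrypt_inventory → ~certify_license); with O(encrypt_inventory) we get O(~certify_license).
Premise 8 is O(~certify_license → ~release_detainee); since O(~certify_license), deontic closure gives O(~release_detainee).
Premise 6, O(timestamp_inventory → release_detainee), contraposes to O(~release_detainee → ~timestamp_inventory); with O(~release_detainee) we get O(~timestamp_inventory).
With premise 3, O(~timestamp_inventory → ~reboot_node), the K-axiom yields O(~reboot_node).
Premise 11 is O(~reboot_node → ~redact_backup); since O(~reboot_node), deontic closure gives O(~redact_backup).
So O(~redact_backup) holds, i.e. redact_backup is forbidden. None of the other listed options is forbidden under the premises.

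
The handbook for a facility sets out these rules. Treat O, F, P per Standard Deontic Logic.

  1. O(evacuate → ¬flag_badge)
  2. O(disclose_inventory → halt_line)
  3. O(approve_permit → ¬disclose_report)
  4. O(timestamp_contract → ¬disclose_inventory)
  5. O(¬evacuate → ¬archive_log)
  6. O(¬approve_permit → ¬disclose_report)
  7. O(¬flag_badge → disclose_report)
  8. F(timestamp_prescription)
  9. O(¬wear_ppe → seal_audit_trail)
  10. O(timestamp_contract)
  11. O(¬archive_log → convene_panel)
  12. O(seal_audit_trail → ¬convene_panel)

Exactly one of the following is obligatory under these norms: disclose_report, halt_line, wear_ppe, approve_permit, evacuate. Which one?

Premises 3 and 6 are O(approve_permit → ¬disclose_report) and O(¬approve_permit → ¬disclose_report); every ideal world satisfies approve_permit or ¬approve_permit, so in either case ¬disclose_report holds — hence O(¬disclose_report).
Premise 7 is O(¬flag_badge → disclose_report); contrapositively O(¬disclose_report → flag_badge). Since O(¬disclose_report) holds, K gives O(flag_badge).
Premise 1 is O(evacuate → ¬flag_badge); contrapositively O(flag_badge → ¬evacuate). Since O(flag_badge) holds, K gives O(¬evacuate).
With premise 5, O(¬evacuate → ¬archive_log), the K-axiom yields O(¬archive_log).
From O(¬archive_log) and premise 11, O(¬archive_log → convene_panel), we obtain O(convene_panel).
The contrapositive of premise 12 (O(seal_audit_trail → ¬convene_panel)) is O(convene_panel → ¬seal_audit_trail), and O(convene_panel) is already established, so O(¬seal_audit_trail).
Premise 9, O(¬wear_ppe → seal_audit_trail), contraposes to O(¬seal_audit_trail → wear_ppe); with O(¬seal_audit_trail) we get O(wear_ppe).
So O(wear_ppe) holds — wear_ppe is obligatory. None of the other listed options is made obligatory by any chain of premises.

wear_ppe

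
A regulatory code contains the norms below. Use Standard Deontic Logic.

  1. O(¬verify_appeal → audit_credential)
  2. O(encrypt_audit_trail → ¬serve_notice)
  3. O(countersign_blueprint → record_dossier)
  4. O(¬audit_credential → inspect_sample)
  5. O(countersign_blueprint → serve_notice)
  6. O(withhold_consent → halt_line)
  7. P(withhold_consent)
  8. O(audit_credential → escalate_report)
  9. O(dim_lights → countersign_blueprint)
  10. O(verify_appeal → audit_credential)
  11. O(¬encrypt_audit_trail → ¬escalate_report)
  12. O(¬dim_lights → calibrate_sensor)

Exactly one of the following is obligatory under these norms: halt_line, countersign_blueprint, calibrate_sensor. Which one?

Premises 10 and 1 are O(verify_appeal → audit_credential) and O(¬verify_appeal → audit_credential); every ideal world satisfies verify_appeal or ¬verify_appeal, so in either case audit_credential holds — hence O(audit_credential).
From O(audit_credential) and premise 8, O(audit_credential → escalate_report), we obtain O(escalate_report).
The contrapositive of premise 11 (O(¬encrypt_audit_trail → ¬escalate_report)) is O(escalate_report → encrypt_audit_trail), and O(escalate_report) is already established, so O(encrypt_audit_trail).
Premise 2 is O(encrypt_audit_trail → ¬serve_notice); since O(encrypt_audit_trail), deontic closure gives O(¬serve_notice).
Premise 5 is O(countersign_blueprint → serve_notice); contrapositively O(¬serve_notice → ¬countersign_blueprint). Since O(¬serve_notice) holds, K gives O(¬countersign_blueprint).
Premise 9 is O(dim_lights → countersign_blueprint); contrapositively O(¬countersign_blueprint → ¬dim_lights). Since O(¬countersign_blueprint) holds, K gives O(¬dim_lights).
Premise 12 is O(¬dim_lights → calibrate_sensor); since O(¬dim_lights), deontic closure gives O(calibrate_sensor).
So O(calibrate_sensor) holds — calibrate_sensor is obligatory. None of the other listed options is made obligatory by any chain of premises.

calibrate_sensor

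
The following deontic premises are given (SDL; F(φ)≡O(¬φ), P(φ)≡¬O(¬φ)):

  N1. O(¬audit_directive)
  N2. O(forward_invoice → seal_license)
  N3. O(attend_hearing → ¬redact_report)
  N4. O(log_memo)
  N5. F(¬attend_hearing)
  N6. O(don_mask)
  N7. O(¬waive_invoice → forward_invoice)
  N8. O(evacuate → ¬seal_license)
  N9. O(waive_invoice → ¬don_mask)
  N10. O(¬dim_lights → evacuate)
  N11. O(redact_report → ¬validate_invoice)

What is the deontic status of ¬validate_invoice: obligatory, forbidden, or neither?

Neither

Premise 11 is O(redact_report → ¬validate_invoice), but O(redact_report) is not derivable from the premises, so it does not yield O(¬validate_invoice).
No premise or chain of K-axiom applications forces O(¬validate_invoice), and none forces O(validate_invoice). So ¬validate_invoice is neither obligatory nor forbidden under these norms.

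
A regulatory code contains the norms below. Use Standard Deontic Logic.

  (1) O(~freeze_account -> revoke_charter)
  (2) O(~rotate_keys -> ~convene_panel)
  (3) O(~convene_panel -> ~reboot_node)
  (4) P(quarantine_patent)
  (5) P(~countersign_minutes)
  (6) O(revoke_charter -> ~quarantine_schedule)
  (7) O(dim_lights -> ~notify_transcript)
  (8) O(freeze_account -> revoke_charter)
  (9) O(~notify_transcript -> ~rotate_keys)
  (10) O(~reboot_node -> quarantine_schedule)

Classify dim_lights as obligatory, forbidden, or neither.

Forbidden

Premises 1 and 8 are O(~freeze_account -> revoke_charter) and O(freeze_account -> revoke_charter); every ideal world satisfies ~freeze_account or freeze_account, so in either case revoke_charter holds — hence O(revoke_charter).
Applying K to premise 6 (O(revoke_charter -> ~quarantine_schedule)) and O(revoke_charter) yields O(~quarantine_schedule).
The contrapositive of premise 10 (O(~reboot_node -> quarantine_schedule)) is O(~quarantine_schedule -> reboot_node), and O(~quarantine_schedule) is already established, so O(reboot_node).
Premise 3 is O(~convene_panel -> ~reboot_node); contrapositively O(reboot_node -> convene_panel). Since O(reboot_node) holds, K gives O(convene_panel).
Premise 2, O(~rotate_keys -> ~convene_panel), contraposes to O(convene_panel -> rotate_keys); with O(convene_panel) we get O(rotate_keys).
Premise 9, O(~notify_transcript -> ~rotate_keys), contraposes to O(rotate_keys -> notify_transcript); with O(rotate_keys) we get O(notify_transcript).
The contrapositive of premise 7 (O(dim_lights -> ~notify_transcript)) is O(notify_transcript -> ~dim_lights), and O(notify_transcript) is already established, so O(~dim_lights).
Premises 4, 5 do not contribute to this derivation.
Thus O(~dim_lights), which is F(dim_lights): dim_lights is forbidden.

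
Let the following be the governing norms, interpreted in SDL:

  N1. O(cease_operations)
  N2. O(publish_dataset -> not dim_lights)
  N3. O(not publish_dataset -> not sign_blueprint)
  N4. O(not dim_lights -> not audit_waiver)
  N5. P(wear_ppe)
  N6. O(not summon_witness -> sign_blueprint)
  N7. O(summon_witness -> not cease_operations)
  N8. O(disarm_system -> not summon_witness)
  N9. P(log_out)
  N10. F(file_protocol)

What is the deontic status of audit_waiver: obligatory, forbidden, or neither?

Forbidden

Premise 1 gives O(cease_operations).
The contrapositive of premise 7 (O(summon_witness -> not cease_operations)) is O(cease_operations -> not summon_witness), and O(cease_operations) is already established, so O(not summon_witness).
Applying K to premise 6 (O(not summon_witness -> sign_blueprint)) and O(not summon_witness) yields O(sign_blueprint).
The contrapositive of premise 3 (O(not publish_dataset -> not sign_blueprint)) is O(sign_blueprint -> publish_dataset), and O(sign_blueprint) is already established, so O(publish_dataset).
Premise 2 is O(publish_dataset -> not dim_lights); since O(publish_dataset), deontic closure gives O(not dim_lights).
With premise 4, O(not dim_lights -> not audit_waiver), the K-axiom yields O(not audit_waiver).
Premises 5, 8, 9, 10 do not contribute to this derivation.
Thus O(not audit_waiver), which is F(audit_waiver): audit_waiver is forbidden.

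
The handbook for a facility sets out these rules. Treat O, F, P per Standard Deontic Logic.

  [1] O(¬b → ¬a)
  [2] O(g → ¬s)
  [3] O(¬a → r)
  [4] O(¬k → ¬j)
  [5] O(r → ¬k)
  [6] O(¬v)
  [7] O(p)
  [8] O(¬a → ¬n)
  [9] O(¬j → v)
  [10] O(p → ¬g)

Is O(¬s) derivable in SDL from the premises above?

No

Premise 2 is O(g → ¬s), but O(g) is not derivable from the premises, so it does not yield O(¬s).
No other premise forces O(¬s). An ideal world satisfying every premise can still have ¬s false, so O(¬s) is not derivable.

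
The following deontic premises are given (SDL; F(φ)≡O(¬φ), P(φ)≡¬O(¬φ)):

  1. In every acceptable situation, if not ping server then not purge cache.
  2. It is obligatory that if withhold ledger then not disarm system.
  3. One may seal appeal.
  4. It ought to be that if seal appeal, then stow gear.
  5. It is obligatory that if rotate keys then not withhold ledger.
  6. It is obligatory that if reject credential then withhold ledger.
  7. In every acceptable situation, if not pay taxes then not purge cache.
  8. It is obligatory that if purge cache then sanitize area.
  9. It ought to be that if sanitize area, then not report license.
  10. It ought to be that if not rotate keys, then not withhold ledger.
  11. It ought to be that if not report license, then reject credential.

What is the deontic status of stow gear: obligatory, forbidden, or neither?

Premise 4 is O(seal_appeal → stow_gear), but O(seal_appeal) is not derivable from the premises (the permission P(seal_appeal) asserts only ¬O(¬seal_appeal), not O(seal_appeal)), so it does not yield O(stow_gear).
No premise or chain of K-axiom applications forces O(stow_gear), and none forces O(¬stow_gear). So stow_gear is neither obligatory nor forbidden under these norms.

Neither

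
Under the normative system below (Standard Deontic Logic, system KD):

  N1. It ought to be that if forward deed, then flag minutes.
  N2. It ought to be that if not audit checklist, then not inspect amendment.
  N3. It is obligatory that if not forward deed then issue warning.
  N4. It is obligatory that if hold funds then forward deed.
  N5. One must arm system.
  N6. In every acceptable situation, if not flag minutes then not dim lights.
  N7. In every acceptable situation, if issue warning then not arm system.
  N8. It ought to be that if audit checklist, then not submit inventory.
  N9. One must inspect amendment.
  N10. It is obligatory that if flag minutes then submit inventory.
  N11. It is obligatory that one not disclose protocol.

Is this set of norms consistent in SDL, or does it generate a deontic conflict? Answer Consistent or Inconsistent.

Premise 5 gives O(arm_system).
Premise 7 is O(issue_warning → ¬arm_system); contrapositively O(arm_system → ¬issue_warning). Since O(arm_system) holds, K gives O(¬issue_warning).
Premise 3, O(¬forward_deed → issue_warning), contraposes to O(¬issue_warning → forward_deed); with O(¬issue_warning) we get O(forward_deed).
With premise 1, O(forward_deed → flag_minutes), the K-axiom yields O(flag_minutes).
Applying K to premise 10 (O(flag_minutes → submit_inventory)) and O(flag_minutes) yields O(submit_inventory).
Premise 8 is O(audit_checklist → ¬submit_inventory); contrapositively O(submit_inventory → ¬audit_checklist). Since O(submit_inventory) holds, K gives O(¬audit_checklist).
Applying K to premise 2 (O(¬audit_checklist → ¬inspect_amendment)) and O(¬audit_checklist) yields O(¬inspect_amendment).
But premise 9 directly asserts O(inspect_amendment).
We now have both O(¬inspect_amendment) and O(inspect_amendment) — inspect_amendment is simultaneously obligatory and forbidden, violating the D-axiom.

Inconsistent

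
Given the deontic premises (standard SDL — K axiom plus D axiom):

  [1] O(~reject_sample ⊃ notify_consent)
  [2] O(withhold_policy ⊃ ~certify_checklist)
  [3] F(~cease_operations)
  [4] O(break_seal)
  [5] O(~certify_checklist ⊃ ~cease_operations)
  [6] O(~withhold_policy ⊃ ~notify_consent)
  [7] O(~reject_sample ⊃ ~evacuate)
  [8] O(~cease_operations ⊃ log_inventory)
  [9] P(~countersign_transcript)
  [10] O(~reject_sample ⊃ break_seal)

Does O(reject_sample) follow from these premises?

F(~cease_operations) at premise 3 means O(cease_operations).
Premise 5 is O(~certify_checklist ⊃ ~cease_operations); contrapositively O(cease_operations ⊃ certify_checklist). Since O(cease_operations) holds, K gives O(certify_checklist).
Premise 2 is O(withhold_policy ⊃ ~certify_checklist); contrapositively O(certify_checklist ⊃ ~withhold_policy). Since O(certify_checklist) holds, K gives O(~withhold_policy).
Applying K to premise 6 (O(~withhold_policy ⊃ ~notify_consent)) and O(~withhold_policy) yields O(~notify_consent).
The contrapositive of premise 1 (O(~reject_sample ⊃ notify_consent)) is O(~notify_consent ⊃ reject_sample), and O(~notify_consent) is already established, so O(reject_sample).
Premises 4, 7, 8, 9, 10 do not contribute to this derivation.
So O(reject_sample) follows.

Yes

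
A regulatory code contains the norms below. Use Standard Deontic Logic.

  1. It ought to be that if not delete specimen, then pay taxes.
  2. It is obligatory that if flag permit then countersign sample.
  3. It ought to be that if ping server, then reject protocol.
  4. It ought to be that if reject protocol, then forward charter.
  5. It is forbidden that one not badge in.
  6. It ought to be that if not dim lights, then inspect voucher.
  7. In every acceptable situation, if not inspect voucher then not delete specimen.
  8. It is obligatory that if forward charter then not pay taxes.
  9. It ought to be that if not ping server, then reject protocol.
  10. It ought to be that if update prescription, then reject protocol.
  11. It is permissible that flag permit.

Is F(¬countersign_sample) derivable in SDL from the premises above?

No

Premise 2 is O(flag_permit → countersign_sample), but O(flag_permit) is not derivable from the premises (the permission P(flag_permit) asserts only ¬O(¬flag_permit), not O(flag_permit)), so it does not yield O(countersign_sample).
No other premise forces O(countersign_sample). An ideal world satisfying every premise can still have ¬countersign_sample true, so F(¬countersign_sample) is not derivable.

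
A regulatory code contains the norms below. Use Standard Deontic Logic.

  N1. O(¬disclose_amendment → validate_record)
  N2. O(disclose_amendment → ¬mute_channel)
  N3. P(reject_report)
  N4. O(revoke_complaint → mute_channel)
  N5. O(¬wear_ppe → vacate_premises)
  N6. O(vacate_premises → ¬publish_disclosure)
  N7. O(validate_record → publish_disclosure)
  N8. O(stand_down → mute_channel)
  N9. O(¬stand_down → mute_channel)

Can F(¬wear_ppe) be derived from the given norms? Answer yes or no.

Yes

By case analysis on stand_down: premise 8 gives O(stand_down → mute_channel) and premise 9 gives O(¬stand_down → mute_channel), so O(mute_channel) either way.
Premise 2, O(disclose_amendment → ¬mute_channel), contraposes to O(mute_channel → ¬disclose_amendment); with O(mute_channel) we get O(¬disclose_amendment).
Applying K to premise 1 (O(¬disclose_amendment → validate_record)) and O(¬disclose_amendment) yields O(validate_record).
Applying K to premise 7 (O(validate_record → publish_disclosure)) and O(validate_record) yields O(publish_disclosure).
Premise 6, O(vacate_premises → ¬publish_disclosure), contraposes to O(publish_disclosure → ¬vacate_premises); with O(publish_disclosure) we get O(¬vacate_premises).
Premise 5, O(¬wear_ppe → vacate_premises), contraposes to O(¬vacate_premises → wear_ppe); with O(¬vacate_premises) we get O(wear_ppe).
Premises 3, 4 do not contribute to this derivation.
So O(wear_ppe) holds, i.e. F(¬wear_ppe). The claim follows.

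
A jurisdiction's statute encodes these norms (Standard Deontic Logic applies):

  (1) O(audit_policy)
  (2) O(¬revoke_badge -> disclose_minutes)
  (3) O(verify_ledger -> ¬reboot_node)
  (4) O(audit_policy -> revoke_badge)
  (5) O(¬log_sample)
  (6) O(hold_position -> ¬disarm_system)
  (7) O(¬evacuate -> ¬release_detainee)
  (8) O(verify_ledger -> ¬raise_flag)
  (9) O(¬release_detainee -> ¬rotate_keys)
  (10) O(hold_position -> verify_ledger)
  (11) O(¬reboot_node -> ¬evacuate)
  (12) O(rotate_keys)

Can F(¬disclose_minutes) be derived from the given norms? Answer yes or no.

No

Premise 2 is O(¬revoke_badge -> disclose_minutes), but O(¬revoke_badge) is not derivable from the premises, so it does not yield O(disclose_minutes).
No other premise forces O(disclose_minutes). An ideal world satisfying every premise can still have ¬disclose_minutes true, so F(¬disclose_minutes) is not derivable.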